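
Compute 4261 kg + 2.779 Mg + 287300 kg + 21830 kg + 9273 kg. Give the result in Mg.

325.443 Mg

In Mg:
  4261 kg = 4261 × 10^-3 Mg = 4.261
  2.779 Mg → 2.779
  287300 kg = 287300 × 10^-3 Mg = 287.3
  21830 kg = 21830 × 10^-3 Mg = 21.83
  9273 kg = 9273 × 10^-3 Mg = 9.273
Sum: 4.261 + 2.779 + 287.3 + 21.83 + 9.273 = 325.443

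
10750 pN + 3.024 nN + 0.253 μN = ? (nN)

266.774 nN

In nN:
  10750 pN = 10750e-3 nN = 10.75
  3.024 nN → 3.024
  0.253 μN = 0.253e3 nN = 253
Sum: 10.75 + 3.024 + 253 = 266.774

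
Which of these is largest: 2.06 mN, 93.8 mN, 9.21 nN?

2.06 mN = 0.00206 N
93.8 mN = 0.0938 N
9.21 nN = 0.00000000921 N

93.8 mN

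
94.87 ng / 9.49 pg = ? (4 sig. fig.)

9997

(94.87 × 10^-9) / (9.49 × 10^-12) = 9.9968 × 10^3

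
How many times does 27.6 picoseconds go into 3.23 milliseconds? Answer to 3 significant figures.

(3.23 × 10^-3) / (27.6 × 10^-12) = 0.117 × 10^9

117000000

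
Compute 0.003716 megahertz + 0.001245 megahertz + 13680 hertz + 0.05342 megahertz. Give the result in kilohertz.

In kilohertz:
  0.003716 megahertz = 0.003716 × 10³ kilohertz = 3.716
  0.001245 megahertz = 0.001245 × 10³ kilohertz = 1.245
  13680 hertz = 13680 × 10⁻³ kilohertz = 13.68
  0.05342 megahertz = 0.05342 × 10³ kilohertz = 53.42
Sum: 3.716 + 1.245 + 13.68 + 53.42 = 72.061

72.061 kilohertz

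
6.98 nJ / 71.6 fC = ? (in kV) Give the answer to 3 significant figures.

97.5 kV

(6.98e-9) / (71.6e-15) = 0.097486e6 V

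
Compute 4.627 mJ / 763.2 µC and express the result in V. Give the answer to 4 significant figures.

(4.627 × 10^-3) / (763.2 × 10^-6) = 0.00606263 × 10^3 V

6.063 V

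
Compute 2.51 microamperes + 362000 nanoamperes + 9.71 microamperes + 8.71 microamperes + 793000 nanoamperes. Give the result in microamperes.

1175.93 microamperes

In microamperes:
  2.51 microamperes → 2.51
  362000 nanoamperes = 362000e-3 microamperes = 362
  9.71 microamperes → 9.71
  8.71 microamperes → 8.71
  793000 nanoamperes = 793000e-3 microamperes = 793
Sum: 2.51 + 362 + 9.71 + 8.71 + 793 = 1175.93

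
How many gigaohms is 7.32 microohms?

0.00000000000000732 gigaohms

micro = 1e-6, giga = 1e9; factor is 1e-15.
7.32 × 1e-15 = 0.00000000000000732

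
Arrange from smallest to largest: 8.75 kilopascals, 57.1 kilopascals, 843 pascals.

8.75 kilopascals = 8750 pascals
57.1 kilopascals = 57100 pascals
843 pascals = 843 pascals

843 pascals < 8.75 kilopascals < 57.1 kilopascals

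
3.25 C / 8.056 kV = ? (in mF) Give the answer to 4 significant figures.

(3.25) / (8.056 × 10^3) = 0.403426 × 10^-3 F

0.4034 mF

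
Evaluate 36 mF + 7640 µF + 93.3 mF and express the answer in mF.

136.94 mF

In mF:
  36 mF → 36
  7640 µF = 7640 × 10⁻³ mF = 7.64
  93.3 mF → 93.3
Sum: 36 + 7.64 + 93.3 = 136.94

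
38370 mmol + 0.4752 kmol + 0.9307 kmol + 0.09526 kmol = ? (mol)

In mol:
  38370 mmol = 38370e-3 mol = 38.37
  0.4752 kmol = 0.4752e3 mol = 475.2
  0.9307 kmol = 0.9307e3 mol = 930.7
  0.09526 kmol = 0.09526e3 mol = 95.26
Sum: 38.37 + 475.2 + 930.7 + 95.26 = 1539.53

1539.53 mol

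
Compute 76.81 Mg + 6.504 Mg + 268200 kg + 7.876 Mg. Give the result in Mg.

In Mg:
  76.81 Mg → 76.81
  6.504 Mg → 6.504
  268200 kg = 268200 × 10⁻³ Mg = 268.2
  7.876 Mg → 7.876
Sum: 76.81 + 6.504 + 268.2 + 7.876 = 359.39

359.39 Mg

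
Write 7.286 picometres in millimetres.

0.000000007286 millimetres

pico = 10⁻¹², milli = 10⁻³; factor is 10⁻⁹.
7.286 × 10⁻⁹ = 0.000000007286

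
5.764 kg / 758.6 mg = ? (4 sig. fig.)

7598

(5.764e3) / (758.6e-3) = 0.0075982e6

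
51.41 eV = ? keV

(no prefix) = 1e0, kilo = 1e3; factor is 1e-3.
51.41 × 1e-3 = 0.05141

0.05141 keV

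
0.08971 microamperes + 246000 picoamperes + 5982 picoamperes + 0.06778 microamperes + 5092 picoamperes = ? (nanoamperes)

In nanoamperes:
  0.08971 microamperes = 0.08971 × 10³ nanoamperes = 89.71
  246000 picoamperes = 246000 × 10⁻³ nanoamperes = 246
  5982 picoamperes = 5982 × 10⁻³ nanoamperes = 5.982
  0.06778 microamperes = 0.06778 × 10³ nanoamperes = 67.78
  5092 picoamperes = 5092 × 10⁻³ nanoamperes = 5.092
Sum: 89.71 + 246 + 5.982 + 67.78 + 5.092 = 414.564

414.564 nanoamperes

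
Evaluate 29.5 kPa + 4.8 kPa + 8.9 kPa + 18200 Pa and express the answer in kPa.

In kPa:
  29.5 kPa → 29.5
  4.8 kPa → 4.8
  8.9 kPa → 8.9
  18200 Pa = 18200 × 10⁻³ kPa = 18.2
Sum: 29.5 + 4.8 + 8.9 + 18.2 = 61.4

61.4 kPa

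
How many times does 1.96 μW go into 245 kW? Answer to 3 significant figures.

(245 × 10^3) / (1.96 × 10^-6) = 125 × 10^9

125000000000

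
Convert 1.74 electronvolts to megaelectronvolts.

0.00000174 megaelectronvolts

(no prefix) = 1e0, mega = 1e6; factor is 1e-6.
1.74 × 1e-6 = 0.00000174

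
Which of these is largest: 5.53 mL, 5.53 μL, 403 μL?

5.53 mL = 0.00553 L
5.53 μL = 0.00000553 L
403 μL = 0.000403 L

5.53 mL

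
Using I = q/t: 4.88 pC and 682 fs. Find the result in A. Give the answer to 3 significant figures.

(4.88 × 10⁻¹²) / (682 × 10⁻¹⁵) = 0.0071554 × 10³ A

7.16 A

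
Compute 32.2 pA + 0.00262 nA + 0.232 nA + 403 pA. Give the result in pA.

669.82 pA

In pA:
  32.2 pA → 32.2
  0.00262 nA = 0.00262 × 10^3 pA = 2.62
  0.232 nA = 0.232 × 10^3 pA = 232
  403 pA → 403
Sum: 32.2 + 2.62 + 232 + 403 = 669.82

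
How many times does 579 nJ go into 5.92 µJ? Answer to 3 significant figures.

10.2

(5.92 × 10^-6) / (579 × 10^-9) = 0.01022 × 10^3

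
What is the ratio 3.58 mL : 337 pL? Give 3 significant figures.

(3.58 × 10^-3) / (337 × 10^-12) = 0.01062 × 10^9

10600000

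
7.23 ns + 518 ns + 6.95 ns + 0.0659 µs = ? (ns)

In ns:
  7.23 ns → 7.23
  518 ns → 518
  6.95 ns → 6.95
  0.0659 µs = 0.0659 × 10³ ns = 65.9
Sum: 7.23 + 518 + 6.95 + 65.9 = 598.08

598.08 ns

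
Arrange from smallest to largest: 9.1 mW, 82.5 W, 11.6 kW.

9.1 mW < 82.5 W < 11.6 kW

9.1 mW = 0.0091 W
82.5 W = 82.5 W
11.6 kW = 11600 W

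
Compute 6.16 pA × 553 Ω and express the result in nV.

3.40648 nV

6.16 × 10^-12 × 553 = 3406.48 × 10^-12 V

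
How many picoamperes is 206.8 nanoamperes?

nano = 10⁻⁹, pico = 10⁻¹²; factor is 10³.
206.8 × 10³ = 206800

206800 picoamperes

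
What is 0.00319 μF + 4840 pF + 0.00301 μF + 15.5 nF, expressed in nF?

26.54 nF

In nF:
  0.00319 μF = 0.00319 × 10³ nF = 3.19
  4840 pF = 4840 × 10⁻³ nF = 4.84
  0.00301 μF = 0.00301 × 10³ nF = 3.01
  15.5 nF → 15.5
Sum: 3.19 + 4.84 + 3.01 + 15.5 = 26.54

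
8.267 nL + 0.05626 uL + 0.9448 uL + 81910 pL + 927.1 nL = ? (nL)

2018.337 nL

In nL:
  8.267 nL → 8.267
  0.05626 uL = 0.05626 × 10³ nL = 56.26
  0.9448 uL = 0.9448 × 10³ nL = 944.8
  81910 pL = 81910 × 10⁻³ nL = 81.91
  927.1 nL → 927.1
Sum: 8.267 + 56.26 + 944.8 + 81.91 + 927.1 = 2018.337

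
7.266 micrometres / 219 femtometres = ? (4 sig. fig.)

(7.266 × 10^-6) / (219 × 10^-15) = 0.033178 × 10^9

33180000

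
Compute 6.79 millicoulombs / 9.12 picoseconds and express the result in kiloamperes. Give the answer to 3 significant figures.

745000 kiloamperes

(6.79 × 10⁻³) / (9.12 × 10⁻¹²) = 0.74452 × 10⁹ A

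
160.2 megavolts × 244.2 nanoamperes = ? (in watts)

160.2 × 10⁶ × 244.2 × 10⁻⁹ = 39120.84 × 10⁻³ W

39.12084 watts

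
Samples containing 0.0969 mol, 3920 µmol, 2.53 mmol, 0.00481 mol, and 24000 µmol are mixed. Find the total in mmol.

132.16 mmol

In mmol:
  0.0969 mol = 0.0969e3 mmol = 96.9
  3920 µmol = 3920e-3 mmol = 3.92
  2.53 mmol → 2.53
  0.00481 mol = 0.00481e3 mmol = 4.81
  24000 µmol = 24000e-3 mmol = 24
Sum: 96.9 + 3.92 + 2.53 + 4.81 + 24 = 132.16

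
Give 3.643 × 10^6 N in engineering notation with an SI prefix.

3.643 MN

= 3.643 × 10^6 N; 10^6 is mega.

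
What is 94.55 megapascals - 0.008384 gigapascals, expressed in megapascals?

86.166 megapascals

In megapascals:
  94.55 megapascals → 94.55
  0.008384 gigapascals = 0.008384 × 10^3 megapascals = 8.384
Difference: 94.55 - 8.384 = 86.166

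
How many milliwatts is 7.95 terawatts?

tera = 10^12, milli = 10^-3; factor is 10^15.
7.95 × 10^15 = 7950000000000000

7950000000000000 milliwatts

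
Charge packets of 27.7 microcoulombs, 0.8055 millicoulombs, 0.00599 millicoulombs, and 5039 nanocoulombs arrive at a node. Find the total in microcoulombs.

In microcoulombs:
  27.7 microcoulombs → 27.7
  0.8055 millicoulombs = 0.8055e3 microcoulombs = 805.5
  0.00599 millicoulombs = 0.00599e3 microcoulombs = 5.99
  5039 nanocoulombs = 5039e-3 microcoulombs = 5.039
Sum: 27.7 + 805.5 + 5.99 + 5.039 = 844.229

844.229 microcoulombs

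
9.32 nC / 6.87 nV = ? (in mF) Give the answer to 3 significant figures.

1360 mF

(9.32e-9) / (6.87e-9) = 1.3566 F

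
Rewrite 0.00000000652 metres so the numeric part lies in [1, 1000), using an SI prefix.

= 6.52e-9 metres; 1e-9 is nano.

6.52 nanometres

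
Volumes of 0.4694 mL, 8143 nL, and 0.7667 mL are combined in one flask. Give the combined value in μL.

In μL:
  0.4694 mL = 0.4694 × 10^3 μL = 469.4
  8143 nL = 8143 × 10^-3 μL = 8.143
  0.7667 mL = 0.7667 × 10^3 μL = 766.7
Sum: 469.4 + 8.143 + 766.7 = 1244.243

1244.243 μL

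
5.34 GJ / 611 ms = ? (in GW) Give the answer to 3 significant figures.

(5.34e9) / (611e-3) = 0.0087398e12 W

8.74 GW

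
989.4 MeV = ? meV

mega = 10⁶, milli = 10⁻³; factor is 10⁹.
989.4 × 10⁹ = 989400000000

989400000000 meV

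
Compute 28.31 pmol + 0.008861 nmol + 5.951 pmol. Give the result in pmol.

43.122 pmol

In pmol:
  28.31 pmol → 28.31
  0.008861 nmol = 0.008861e3 pmol = 8.861
  5.951 pmol → 5.951
Sum: 28.31 + 8.861 + 5.951 = 43.122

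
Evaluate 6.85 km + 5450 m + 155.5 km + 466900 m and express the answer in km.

In km:
  6.85 km → 6.85
  5450 m = 5450 × 10^-3 km = 5.45
  155.5 km → 155.5
  466900 m = 466900 × 10^-3 km = 466.9
Sum: 6.85 + 5.45 + 155.5 + 466.9 = 634.7

634.7 km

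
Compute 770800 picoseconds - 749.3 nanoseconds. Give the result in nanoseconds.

21.5 nanoseconds

In nanoseconds:
  770800 picoseconds = 770800 × 10^-3 nanoseconds = 770.8
  749.3 nanoseconds → 749.3
Difference: 770.8 - 749.3 = 21.5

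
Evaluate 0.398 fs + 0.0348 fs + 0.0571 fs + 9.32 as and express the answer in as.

499.22 as

In as:
  0.398 fs = 0.398 × 10^3 as = 398
  0.0348 fs = 0.0348 × 10^3 as = 34.8
  0.0571 fs = 0.0571 × 10^3 as = 57.1
  9.32 as → 9.32
Sum: 398 + 34.8 + 57.1 + 9.32 = 499.22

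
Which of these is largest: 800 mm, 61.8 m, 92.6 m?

800 mm = 0.8 m
61.8 m = 61.8 m
92.6 m = 92.6 m

92.6 m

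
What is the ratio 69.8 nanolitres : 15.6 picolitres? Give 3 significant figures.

(69.8 × 10^-9) / (15.6 × 10^-12) = 4.474 × 10^3

4470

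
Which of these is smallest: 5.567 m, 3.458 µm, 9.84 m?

3.458 µm

5.567 m = 5.567 m
3.458 µm = 0.000003458 m
9.84 m = 9.84 m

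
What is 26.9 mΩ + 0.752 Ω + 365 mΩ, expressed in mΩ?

1143.9 mΩ

In mΩ:
  26.9 mΩ → 26.9
  0.752 Ω = 0.752 × 10³ mΩ = 752
  365 mΩ → 365
Sum: 26.9 + 752 + 365 = 1143.9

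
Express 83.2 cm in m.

centi = 10⁻², (no prefix) = 10⁰; factor is 10⁻².
83.2 × 10⁻² = 0.832

0.832 m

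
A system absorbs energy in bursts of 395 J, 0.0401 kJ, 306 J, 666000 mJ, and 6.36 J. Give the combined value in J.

In J:
  395 J → 395
  0.0401 kJ = 0.0401 × 10³ J = 40.1
  306 J → 306
  666000 mJ = 666000 × 10⁻³ J = 666
  6.36 J → 6.36
Sum: 395 + 40.1 + 306 + 666 + 6.36 = 1413.46

1413.46 J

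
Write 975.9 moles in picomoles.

975900000000000 picomoles

(no prefix) = 10^0, pico = 10^-12; factor is 10^12.
975.9 × 10^12 = 975900000000000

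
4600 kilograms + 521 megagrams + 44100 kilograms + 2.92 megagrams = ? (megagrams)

In megagrams:
  4600 kilograms = 4600e-3 megagrams = 4.6
  521 megagrams → 521
  44100 kilograms = 44100e-3 megagrams = 44.1
  2.92 megagrams → 2.92
Sum: 4.6 + 521 + 44.1 + 2.92 = 572.62

572.62 megagrams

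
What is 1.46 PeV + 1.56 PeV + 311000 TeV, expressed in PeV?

In PeV:
  1.46 PeV → 1.46
  1.56 PeV → 1.56
  311000 TeV = 311000e-3 PeV = 311
Sum: 1.46 + 1.56 + 311 = 314.02

314.02 PeV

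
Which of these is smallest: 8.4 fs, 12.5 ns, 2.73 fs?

2.73 fs

8.4 fs = 0.0000000000000084 s
12.5 ns = 0.0000000125 s
2.73 fs = 0.00000000000000273 s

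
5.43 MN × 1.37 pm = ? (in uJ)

7.4391 uJ

5.43 × 10⁶ × 1.37 × 10⁻¹² = 7.4391 × 10⁻⁶ J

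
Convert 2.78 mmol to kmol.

0.00000278 kmol

milli = 1e-3, kilo = 1e3; factor is 1e-6.
2.78 × 1e-6 = 0.00000278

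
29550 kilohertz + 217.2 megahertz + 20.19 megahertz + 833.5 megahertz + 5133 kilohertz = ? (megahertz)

In megahertz:
  29550 kilohertz = 29550 × 10^-3 megahertz = 29.55
  217.2 megahertz → 217.2
  20.19 megahertz → 20.19
  833.5 megahertz → 833.5
  5133 kilohertz = 5133 × 10^-3 megahertz = 5.133
Sum: 29.55 + 217.2 + 20.19 + 833.5 + 5.133 = 1105.573

1105.573 megahertz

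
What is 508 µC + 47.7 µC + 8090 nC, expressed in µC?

563.79 µC

In µC:
  508 µC → 508
  47.7 µC → 47.7
  8090 nC = 8090 × 10⁻³ µC = 8.09
Sum: 508 + 47.7 + 8.09 = 563.79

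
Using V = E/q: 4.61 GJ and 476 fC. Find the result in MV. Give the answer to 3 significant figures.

(4.61e9) / (476e-15) = 0.0096849e24 V

9680000000000000 MV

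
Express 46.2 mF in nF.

46200000 nF

milli = 10⁻³, nano = 10⁻⁹; factor is 10⁶.
46.2 × 10⁶ = 46200000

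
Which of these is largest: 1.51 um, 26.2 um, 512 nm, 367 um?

1.51 um = 0.00000151 m
26.2 um = 0.0000262 m
512 nm = 0.000000512 m
367 um = 0.000367 m

367 um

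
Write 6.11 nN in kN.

nano = 10^-9, kilo = 10^3; factor is 10^-12.
6.11 × 10^-12 = 0.00000000000611

0.00000000000611 kN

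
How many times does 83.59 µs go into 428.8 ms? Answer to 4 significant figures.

5130

(428.8 × 10⁻³) / (83.59 × 10⁻⁶) = 5.1298 × 10³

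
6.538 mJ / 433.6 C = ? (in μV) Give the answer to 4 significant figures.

(6.538 × 10⁻³) / (433.6) = 0.0150784 × 10⁻³ V

15.08 μV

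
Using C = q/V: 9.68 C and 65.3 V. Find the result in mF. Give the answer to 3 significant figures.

(9.68) / (65.3) = 0.14824 F

148 mF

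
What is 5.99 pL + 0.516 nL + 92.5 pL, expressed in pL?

In pL:
  5.99 pL → 5.99
  0.516 nL = 0.516 × 10^3 pL = 516
  92.5 pL → 92.5
Sum: 5.99 + 516 + 92.5 = 614.49

614.49 pL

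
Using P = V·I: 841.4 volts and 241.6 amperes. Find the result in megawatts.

0.20328224 megawatts

841.4 × 241.6 = 203282.24 W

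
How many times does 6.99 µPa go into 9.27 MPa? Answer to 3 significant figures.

(9.27 × 10^6) / (6.99 × 10^-6) = 1.326 × 10^12

1330000000000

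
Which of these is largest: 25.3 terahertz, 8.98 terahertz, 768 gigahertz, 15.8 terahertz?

25.3 terahertz = 25300000000000 hertz
8.98 terahertz = 8980000000000 hertz
768 gigahertz = 768000000000 hertz
15.8 terahertz = 15800000000000 hertz

25.3 terahertz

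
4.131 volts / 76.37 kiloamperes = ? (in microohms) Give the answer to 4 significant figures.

54.09 microohms

(4.131) / (76.37 × 10^3) = 0.0540919 × 10^-3 Ω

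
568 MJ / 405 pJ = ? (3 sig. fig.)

1400000000000000000

(568 × 10^6) / (405 × 10^-12) = 1.402 × 10^18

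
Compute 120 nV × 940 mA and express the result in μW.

120 × 10⁻⁹ × 940 × 10⁻³ = 112800 × 10⁻¹² W

0.1128 μW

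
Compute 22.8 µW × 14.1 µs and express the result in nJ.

22.8 × 10⁻⁶ × 14.1 × 10⁻⁶ = 321.48 × 10⁻¹² J

0.32148 nJ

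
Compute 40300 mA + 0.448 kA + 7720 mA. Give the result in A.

496.02 A

In A:
  40300 mA = 40300 × 10^-3 A = 40.3
  0.448 kA = 0.448 × 10^3 A = 448
  7720 mA = 7720 × 10^-3 A = 7.72
Sum: 40.3 + 448 + 7.72 = 496.02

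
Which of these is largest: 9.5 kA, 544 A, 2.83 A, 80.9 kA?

80.9 kA

9.5 kA = 9500 A
544 A = 544 A
2.83 A = 2.83 A
80.9 kA = 80900 A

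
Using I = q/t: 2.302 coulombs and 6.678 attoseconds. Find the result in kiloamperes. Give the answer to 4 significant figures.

344700000000000 kiloamperes

(2.302) / (6.678 × 10⁻¹⁸) = 0.344714 × 10¹⁸ A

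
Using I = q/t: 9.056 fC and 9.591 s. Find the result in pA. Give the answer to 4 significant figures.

0.0009442 pA

(9.056 × 10⁻¹⁵) / (9.591) = 0.944219 × 10⁻¹⁵ A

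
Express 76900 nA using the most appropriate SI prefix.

= 76.9 × 10^-6 A; 10^-6 is micro.

76.9 uA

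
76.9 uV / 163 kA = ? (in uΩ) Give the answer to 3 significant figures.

0.000472 uΩ

(76.9e-6) / (163e3) = 0.47178e-9 Ω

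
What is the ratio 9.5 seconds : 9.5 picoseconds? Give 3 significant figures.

(9.5) / (9.5e-12) = 1e12

1000000000000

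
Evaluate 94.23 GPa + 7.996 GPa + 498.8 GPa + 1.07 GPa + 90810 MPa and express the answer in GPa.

In GPa:
  94.23 GPa → 94.23
  7.996 GPa → 7.996
  498.8 GPa → 498.8
  1.07 GPa → 1.07
  90810 MPa = 90810 × 10⁻³ GPa = 90.81
Sum: 94.23 + 7.996 + 498.8 + 1.07 + 90.81 = 692.906

692.906 GPa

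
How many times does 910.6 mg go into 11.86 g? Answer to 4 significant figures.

13.02

(11.86) / (910.6 × 10^-3) = 0.013024 × 10^3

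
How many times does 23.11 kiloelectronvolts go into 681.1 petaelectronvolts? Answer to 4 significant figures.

29470000000000

(681.1 × 10¹⁵) / (23.11 × 10³) = 29.472 × 10¹²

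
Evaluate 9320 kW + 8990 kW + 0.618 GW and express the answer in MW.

In MW:
  9320 kW = 9320 × 10^-3 MW = 9.32
  8990 kW = 8990 × 10^-3 MW = 8.99
  0.618 GW = 0.618 × 10^3 MW = 618
Sum: 9.32 + 8.99 + 618 = 636.31

636.31 MW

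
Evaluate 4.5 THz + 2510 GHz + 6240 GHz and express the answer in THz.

13.25 THz

In THz:
  4.5 THz → 4.5
  2510 GHz = 2510 × 10⁻³ THz = 2.51
  6240 GHz = 6240 × 10⁻³ THz = 6.24
Sum: 4.5 + 2.51 + 6.24 = 13.25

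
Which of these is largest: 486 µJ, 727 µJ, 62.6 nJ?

727 µJ

486 µJ = 0.000486 J
727 µJ = 0.000727 J
62.6 nJ = 0.0000000626 J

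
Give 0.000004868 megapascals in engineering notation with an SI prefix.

4.868 pascals

= 4.868 pascals; mantissa already in [1, 1000).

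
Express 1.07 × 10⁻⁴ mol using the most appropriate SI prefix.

107 μmol

= 107 × 10⁻⁶ mol; 10⁻⁶ is micro.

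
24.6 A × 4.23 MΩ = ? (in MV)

104.058 MV

24.6 × 4.23 × 10⁶ = 104.058 × 10⁶ V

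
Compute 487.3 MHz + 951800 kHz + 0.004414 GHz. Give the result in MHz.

1443.514 MHz

In MHz:
  487.3 MHz → 487.3
  951800 kHz = 951800e-3 MHz = 951.8
  0.004414 GHz = 0.004414e3 MHz = 4.414
Sum: 487.3 + 951.8 + 4.414 = 1443.514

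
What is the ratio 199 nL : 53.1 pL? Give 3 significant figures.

(199 × 10^-9) / (53.1 × 10^-12) = 3.748 × 10^3

3750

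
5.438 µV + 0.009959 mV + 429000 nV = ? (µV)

444.397 µV

In µV:
  5.438 µV → 5.438
  0.009959 mV = 0.009959 × 10³ µV = 9.959
  429000 nV = 429000 × 10⁻³ µV = 429
Sum: 5.438 + 9.959 + 429 = 444.397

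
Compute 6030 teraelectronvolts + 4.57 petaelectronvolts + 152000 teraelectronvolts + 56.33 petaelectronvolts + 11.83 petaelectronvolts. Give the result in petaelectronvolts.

230.76 petaelectronvolts

In petaelectronvolts:
  6030 teraelectronvolts = 6030 × 10⁻³ petaelectronvolts = 6.03
  4.57 petaelectronvolts → 4.57
  152000 teraelectronvolts = 152000 × 10⁻³ petaelectronvolts = 152
  56.33 petaelectronvolts → 56.33
  11.83 petaelectronvolts → 11.83
Sum: 6.03 + 4.57 + 152 + 56.33 + 11.83 = 230.76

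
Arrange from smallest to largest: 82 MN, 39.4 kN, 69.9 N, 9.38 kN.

82 MN = 82000000 N
39.4 kN = 39400 N
69.9 N = 69.9 N
9.38 kN = 9380 N

69.9 N < 9.38 kN < 39.4 kN < 82 MN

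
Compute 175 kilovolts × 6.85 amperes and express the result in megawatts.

1.19875 megawatts

175 × 10³ × 6.85 = 1198.75 × 10³ W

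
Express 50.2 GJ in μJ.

giga = 10⁹, micro = 10⁻⁶; factor is 10¹⁵.
50.2 × 10¹⁵ = 50200000000000000

50200000000000000 μJ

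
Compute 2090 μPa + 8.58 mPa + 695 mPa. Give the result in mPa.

In mPa:
  2090 μPa = 2090 × 10^-3 mPa = 2.09
  8.58 mPa → 8.58
  695 mPa → 695
Sum: 2.09 + 8.58 + 695 = 705.67

705.67 mPa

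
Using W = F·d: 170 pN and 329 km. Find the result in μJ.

170 × 10⁻¹² × 329 × 10³ = 55930 × 10⁻⁹ J

55.93 μJ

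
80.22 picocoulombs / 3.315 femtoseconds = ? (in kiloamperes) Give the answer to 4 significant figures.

24.20 kiloamperes

(80.22 × 10⁻¹²) / (3.315 × 10⁻¹⁵) = 24.1991 × 10³ A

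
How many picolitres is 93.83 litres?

93830000000000 picolitres

(no prefix) = 10^0, pico = 10^-12; factor is 10^12.
93.83 × 10^12 = 93830000000000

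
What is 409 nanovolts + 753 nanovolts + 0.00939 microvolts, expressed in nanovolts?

In nanovolts:
  409 nanovolts → 409
  753 nanovolts → 753
  0.00939 microvolts = 0.00939 × 10^3 nanovolts = 9.39
Sum: 409 + 753 + 9.39 = 1171.39

1171.39 nanovolts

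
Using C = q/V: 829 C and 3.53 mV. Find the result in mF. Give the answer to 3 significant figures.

(829) / (3.53 × 10^-3) = 234.84 × 10^3 F

235000000 mF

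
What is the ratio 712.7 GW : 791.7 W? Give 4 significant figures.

900200000

(712.7 × 10⁹) / (791.7) = 0.90021 × 10⁹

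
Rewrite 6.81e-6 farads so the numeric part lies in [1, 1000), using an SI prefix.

6.81 microfarads

= 6.81e-6 farads; 1e-6 is micro.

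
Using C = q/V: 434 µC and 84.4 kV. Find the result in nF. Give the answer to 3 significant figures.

(434 × 10⁻⁶) / (84.4 × 10³) = 5.1422 × 10⁻⁹ F

5.14 nF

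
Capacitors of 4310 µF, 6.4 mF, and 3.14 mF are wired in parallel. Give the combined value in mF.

In mF:
  4310 µF = 4310 × 10^-3 mF = 4.31
  6.4 mF → 6.4
  3.14 mF → 3.14
Sum: 4.31 + 6.4 + 3.14 = 13.85

13.85 mF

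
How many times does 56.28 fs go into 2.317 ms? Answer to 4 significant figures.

(2.317 × 10⁻³) / (56.28 × 10⁻¹⁵) = 0.041169 × 10¹²

41170000000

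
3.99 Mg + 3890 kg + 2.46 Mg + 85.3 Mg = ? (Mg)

In Mg:
  3.99 Mg → 3.99
  3890 kg = 3890e-3 Mg = 3.89
  2.46 Mg → 2.46
  85.3 Mg → 85.3
Sum: 3.99 + 3.89 + 2.46 + 85.3 = 95.64

95.64 Mg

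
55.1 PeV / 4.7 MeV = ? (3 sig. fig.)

(55.1e15) / (4.7e6) = 11.72e9

11700000000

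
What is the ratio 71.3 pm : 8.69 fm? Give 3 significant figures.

8200

(71.3e-12) / (8.69e-15) = 8.205e3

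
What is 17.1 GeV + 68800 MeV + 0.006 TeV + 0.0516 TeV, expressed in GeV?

143.5 GeV

In GeV:
  17.1 GeV → 17.1
  68800 MeV = 68800e-3 GeV = 68.8
  0.006 TeV = 0.006e3 GeV = 6
  0.0516 TeV = 0.0516e3 GeV = 51.6
Sum: 17.1 + 68.8 + 6 + 51.6 = 143.5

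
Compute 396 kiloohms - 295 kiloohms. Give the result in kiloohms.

In kiloohms:
  396 kiloohms → 396
  295 kiloohms → 295
Difference: 396 - 295 = 101

101 kiloohms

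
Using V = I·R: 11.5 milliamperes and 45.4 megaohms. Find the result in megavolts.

0.5221 megavolts

11.5e-3 × 45.4e6 = 522.1e3 V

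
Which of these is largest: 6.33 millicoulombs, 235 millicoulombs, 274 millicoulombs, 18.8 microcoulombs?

274 millicoulombs

6.33 millicoulombs = 0.00633 coulombs
235 millicoulombs = 0.235 coulombs
274 millicoulombs = 0.274 coulombs
18.8 microcoulombs = 0.0000188 coulombs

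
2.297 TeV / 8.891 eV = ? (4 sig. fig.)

258400000000

(2.297 × 10¹²) / (8.891) = 0.25835 × 10¹²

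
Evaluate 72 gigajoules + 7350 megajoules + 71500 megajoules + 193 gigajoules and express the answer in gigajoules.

343.85 gigajoules

In gigajoules:
  72 gigajoules → 72
  7350 megajoules = 7350 × 10⁻³ gigajoules = 7.35
  71500 megajoules = 71500 × 10⁻³ gigajoules = 71.5
  193 gigajoules → 193
Sum: 72 + 7.35 + 71.5 + 193 = 343.85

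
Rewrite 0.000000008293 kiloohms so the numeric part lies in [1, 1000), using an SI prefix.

= 8.293 × 10⁻⁶ ohms; 10⁻⁶ is micro.

8.293 microohms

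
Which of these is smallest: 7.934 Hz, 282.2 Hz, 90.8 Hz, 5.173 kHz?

7.934 Hz

7.934 Hz = 7.934 Hz
282.2 Hz = 282.2 Hz
90.8 Hz = 90.8 Hz
5.173 kHz = 5173 Hz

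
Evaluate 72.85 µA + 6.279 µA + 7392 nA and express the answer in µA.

86.521 µA

In µA:
  72.85 µA → 72.85
  6.279 µA → 6.279
  7392 nA = 7392 × 10⁻³ µA = 7.392
Sum: 72.85 + 6.279 + 7.392 = 86.521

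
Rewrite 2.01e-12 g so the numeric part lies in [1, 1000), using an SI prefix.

= 2.01e-12 g; 1e-12 is pico.

2.01 pg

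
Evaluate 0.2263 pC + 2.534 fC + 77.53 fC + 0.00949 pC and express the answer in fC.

315.854 fC

In fC:
  0.2263 pC = 0.2263 × 10^3 fC = 226.3
  2.534 fC → 2.534
  77.53 fC → 77.53
  0.00949 pC = 0.00949 × 10^3 fC = 9.49
Sum: 226.3 + 2.534 + 77.53 + 9.49 = 315.854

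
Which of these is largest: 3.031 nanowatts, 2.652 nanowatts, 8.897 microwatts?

8.897 microwatts

3.031 nanowatts = 0.000000003031 watts
2.652 nanowatts = 0.000000002652 watts
8.897 microwatts = 0.000008897 watts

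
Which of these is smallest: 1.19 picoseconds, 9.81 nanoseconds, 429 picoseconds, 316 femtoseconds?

316 femtoseconds

1.19 picoseconds = 0.00000000000119 seconds
9.81 nanoseconds = 0.00000000981 seconds
429 picoseconds = 0.000000000429 seconds
316 femtoseconds = 0.000000000000316 seconds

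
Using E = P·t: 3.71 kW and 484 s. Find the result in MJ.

1.79564 MJ

3.71 × 10^3 × 484 = 1795.64 × 10^3 J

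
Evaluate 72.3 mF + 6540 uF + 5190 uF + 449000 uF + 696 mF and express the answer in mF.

In mF:
  72.3 mF → 72.3
  6540 uF = 6540e-3 mF = 6.54
  5190 uF = 5190e-3 mF = 5.19
  449000 uF = 449000e-3 mF = 449
  696 mF → 696
Sum: 72.3 + 6.54 + 5.19 + 449 + 696 = 1229.03

1229.03 mF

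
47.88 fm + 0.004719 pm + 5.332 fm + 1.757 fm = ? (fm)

In fm:
  47.88 fm → 47.88
  0.004719 pm = 0.004719 × 10^3 fm = 4.719
  5.332 fm → 5.332
  1.757 fm → 1.757
Sum: 47.88 + 4.719 + 5.332 + 1.757 = 59.688

59.688 fm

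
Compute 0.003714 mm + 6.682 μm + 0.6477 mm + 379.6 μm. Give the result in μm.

1037.696 μm

In μm:
  0.003714 mm = 0.003714 × 10³ μm = 3.714
  6.682 μm → 6.682
  0.6477 mm = 0.6477 × 10³ μm = 647.7
  379.6 μm → 379.6
Sum: 3.714 + 6.682 + 647.7 + 379.6 = 1037.696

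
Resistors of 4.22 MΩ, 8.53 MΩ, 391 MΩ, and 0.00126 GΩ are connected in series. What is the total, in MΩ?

405.01 MΩ

In MΩ:
  4.22 MΩ → 4.22
  8.53 MΩ → 8.53
  391 MΩ → 391
  0.00126 GΩ = 0.00126 × 10³ MΩ = 1.26
Sum: 4.22 + 8.53 + 391 + 1.26 = 405.01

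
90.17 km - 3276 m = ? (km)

86.894 km

In km:
  90.17 km → 90.17
  3276 m = 3276e-3 km = 3.276
Difference: 90.17 - 3.276 = 86.894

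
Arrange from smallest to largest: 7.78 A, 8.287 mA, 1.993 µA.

1.993 µA < 8.287 mA < 7.78 A

7.78 A = 7.78 A
8.287 mA = 0.008287 A
1.993 µA = 0.000001993 A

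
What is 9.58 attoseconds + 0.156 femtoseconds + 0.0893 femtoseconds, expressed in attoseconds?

In attoseconds:
  9.58 attoseconds → 9.58
  0.156 femtoseconds = 0.156e3 attoseconds = 156
  0.0893 femtoseconds = 0.0893e3 attoseconds = 89.3
Sum: 9.58 + 156 + 89.3 = 254.88

254.88 attoseconds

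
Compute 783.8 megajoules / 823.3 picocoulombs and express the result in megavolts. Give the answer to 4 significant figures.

(783.8 × 10^6) / (823.3 × 10^-12) = 0.952022 × 10^18 V

952000000000 megavolts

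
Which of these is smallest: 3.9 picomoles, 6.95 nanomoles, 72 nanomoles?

3.9 picomoles

3.9 picomoles = 0.0000000000039 moles
6.95 nanomoles = 0.00000000695 moles
72 nanomoles = 0.000000072 moles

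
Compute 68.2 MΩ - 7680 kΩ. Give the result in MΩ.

In MΩ:
  68.2 MΩ → 68.2
  7680 kΩ = 7680 × 10⁻³ MΩ = 7.68
Difference: 68.2 - 7.68 = 60.52

60.52 MΩ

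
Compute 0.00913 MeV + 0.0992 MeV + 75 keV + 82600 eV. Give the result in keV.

265.93 keV

In keV:
  0.00913 MeV = 0.00913 × 10³ keV = 9.13
  0.0992 MeV = 0.0992 × 10³ keV = 99.2
  75 keV → 75
  82600 eV = 82600 × 10⁻³ keV = 82.6
Sum: 9.13 + 99.2 + 75 + 82.6 = 265.93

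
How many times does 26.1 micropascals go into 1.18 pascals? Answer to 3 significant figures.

(1.18) / (26.1 × 10^-6) = 0.04521 × 10^6

45200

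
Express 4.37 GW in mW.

giga = 10^9, milli = 10^-3; factor is 10^12.
4.37 × 10^12 = 4370000000000

4370000000000 mW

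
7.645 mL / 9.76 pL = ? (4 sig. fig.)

783300000

(7.645e-3) / (9.76e-12) = 0.7833e9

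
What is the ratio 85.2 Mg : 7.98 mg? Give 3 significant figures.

10700000000

(85.2 × 10⁶) / (7.98 × 10⁻³) = 10.68 × 10⁹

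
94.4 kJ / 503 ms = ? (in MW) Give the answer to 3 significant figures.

(94.4 × 10^3) / (503 × 10^-3) = 0.18767 × 10^6 W

0.188 MW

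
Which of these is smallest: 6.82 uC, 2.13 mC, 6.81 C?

6.82 uC

6.82 uC = 0.00000682 C
2.13 mC = 0.00213 C
6.81 C = 6.81 C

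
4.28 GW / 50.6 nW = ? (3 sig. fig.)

(4.28 × 10⁹) / (50.6 × 10⁻⁹) = 0.08458 × 10¹⁸

84600000000000000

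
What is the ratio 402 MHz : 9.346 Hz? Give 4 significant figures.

(402 × 10^6) / (9.346) = 43.013 × 10^6

43010000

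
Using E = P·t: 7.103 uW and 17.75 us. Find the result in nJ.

7.103e-6 × 17.75e-6 = 126.07825e-12 J

0.12607825 nJ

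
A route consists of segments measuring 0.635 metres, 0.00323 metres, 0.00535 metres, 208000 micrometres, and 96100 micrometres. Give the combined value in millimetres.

In millimetres:
  0.635 metres = 0.635e3 millimetres = 635
  0.00323 metres = 0.00323e3 millimetres = 3.23
  0.00535 metres = 0.00535e3 millimetres = 5.35
  208000 micrometres = 208000e-3 millimetres = 208
  96100 micrometres = 96100e-3 millimetres = 96.1
Sum: 635 + 3.23 + 5.35 + 208 + 96.1 = 947.68

947.68 millimetres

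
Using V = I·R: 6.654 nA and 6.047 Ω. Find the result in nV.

40.236738 nV

6.654 × 10^-9 × 6.047 = 40.236738 × 10^-9 V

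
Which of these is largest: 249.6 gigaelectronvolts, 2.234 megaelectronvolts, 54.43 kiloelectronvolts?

249.6 gigaelectronvolts

249.6 gigaelectronvolts = 249600000000 electronvolts
2.234 megaelectronvolts = 2234000 electronvolts
54.43 kiloelectronvolts = 54430 electronvolts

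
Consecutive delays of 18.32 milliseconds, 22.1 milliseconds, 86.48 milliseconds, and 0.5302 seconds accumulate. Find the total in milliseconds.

In milliseconds:
  18.32 milliseconds → 18.32
  22.1 milliseconds → 22.1
  86.48 milliseconds → 86.48
  0.5302 seconds = 0.5302 × 10³ milliseconds = 530.2
Sum: 18.32 + 22.1 + 86.48 + 530.2 = 657.1

657.1 milliseconds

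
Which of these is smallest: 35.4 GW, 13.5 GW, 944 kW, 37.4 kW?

37.4 kW

35.4 GW = 35400000000 W
13.5 GW = 13500000000 W
944 kW = 944000 W
37.4 kW = 37400 W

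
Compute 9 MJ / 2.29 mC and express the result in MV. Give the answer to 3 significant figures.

3930 MV

(9e6) / (2.29e-3) = 3.9301e9 V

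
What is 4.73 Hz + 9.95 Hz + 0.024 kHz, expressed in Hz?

In Hz:
  4.73 Hz → 4.73
  9.95 Hz → 9.95
  0.024 kHz = 0.024 × 10^3 Hz = 24
Sum: 4.73 + 9.95 + 24 = 38.68

38.68 Hz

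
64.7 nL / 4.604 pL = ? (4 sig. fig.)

14050

(64.7 × 10⁻⁹) / (4.604 × 10⁻¹²) = 14.053 × 10³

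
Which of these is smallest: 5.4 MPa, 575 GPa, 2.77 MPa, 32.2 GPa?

2.77 MPa

5.4 MPa = 5400000 Pa
575 GPa = 575000000000 Pa
2.77 MPa = 2770000 Pa
32.2 GPa = 32200000000 Pa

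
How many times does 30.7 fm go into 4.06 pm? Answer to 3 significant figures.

(4.06e-12) / (30.7e-15) = 0.1322e3

132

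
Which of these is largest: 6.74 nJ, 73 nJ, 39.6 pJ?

6.74 nJ = 0.00000000674 J
73 nJ = 0.000000073 J
39.6 pJ = 0.0000000000396 J

73 nJ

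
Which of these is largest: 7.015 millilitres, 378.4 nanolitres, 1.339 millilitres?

7.015 millilitres

7.015 millilitres = 0.007015 litres
378.4 nanolitres = 0.0000003784 litres
1.339 millilitres = 0.001339 litres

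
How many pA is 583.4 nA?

nano = 10^-9, pico = 10^-12; factor is 10^3.
583.4 × 10^3 = 583400

583400 pA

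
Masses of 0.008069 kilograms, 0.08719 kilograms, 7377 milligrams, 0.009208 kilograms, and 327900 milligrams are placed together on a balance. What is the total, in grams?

439.744 grams

In grams:
  0.008069 kilograms = 0.008069e3 grams = 8.069
  0.08719 kilograms = 0.08719e3 grams = 87.19
  7377 milligrams = 7377e-3 grams = 7.377
  0.009208 kilograms = 0.009208e3 grams = 9.208
  327900 milligrams = 327900e-3 grams = 327.9
Sum: 8.069 + 87.19 + 7.377 + 9.208 + 327.9 = 439.744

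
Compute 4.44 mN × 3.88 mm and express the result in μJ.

4.44e-3 × 3.88e-3 = 17.2272e-6 J

17.2272 μJ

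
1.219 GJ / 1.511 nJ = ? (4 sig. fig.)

806800000000000000

(1.219e9) / (1.511e-9) = 0.80675e18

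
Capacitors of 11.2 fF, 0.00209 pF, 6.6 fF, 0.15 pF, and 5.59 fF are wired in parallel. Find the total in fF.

In fF:
  11.2 fF → 11.2
  0.00209 pF = 0.00209e3 fF = 2.09
  6.6 fF → 6.6
  0.15 pF = 0.15e3 fF = 150
  5.59 fF → 5.59
Sum: 11.2 + 2.09 + 6.6 + 150 + 5.59 = 175.48

175.48 fF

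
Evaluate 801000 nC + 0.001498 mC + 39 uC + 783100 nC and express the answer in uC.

In uC:
  801000 nC = 801000e-3 uC = 801
  0.001498 mC = 0.001498e3 uC = 1.498
  39 uC → 39
  783100 nC = 783100e-3 uC = 783.1
Sum: 801 + 1.498 + 39 + 783.1 = 1624.598

1624.598 uC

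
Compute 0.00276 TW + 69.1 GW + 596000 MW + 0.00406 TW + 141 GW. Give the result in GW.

812.92 GW

In GW:
  0.00276 TW = 0.00276 × 10^3 GW = 2.76
  69.1 GW → 69.1
  596000 MW = 596000 × 10^-3 GW = 596
  0.00406 TW = 0.00406 × 10^3 GW = 4.06
  141 GW → 141
Sum: 2.76 + 69.1 + 596 + 4.06 + 141 = 812.92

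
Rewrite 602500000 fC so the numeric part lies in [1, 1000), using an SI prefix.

602.5 nC

= 602.5 × 10^-9 C; 10^-9 is nano.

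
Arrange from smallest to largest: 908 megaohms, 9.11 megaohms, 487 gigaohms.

9.11 megaohms < 908 megaohms < 487 gigaohms

908 megaohms = 908000000 ohms
9.11 megaohms = 9110000 ohms
487 gigaohms = 487000000000 ohms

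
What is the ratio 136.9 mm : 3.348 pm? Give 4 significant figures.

(136.9 × 10⁻³) / (3.348 × 10⁻¹²) = 40.89 × 10⁹

40890000000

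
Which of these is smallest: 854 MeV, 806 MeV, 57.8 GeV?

806 MeV

854 MeV = 854000000 eV
806 MeV = 806000000 eV
57.8 GeV = 57800000000 eV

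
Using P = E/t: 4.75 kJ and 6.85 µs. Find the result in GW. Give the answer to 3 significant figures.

0.693 GW

(4.75 × 10³) / (6.85 × 10⁻⁶) = 0.69343 × 10⁹ W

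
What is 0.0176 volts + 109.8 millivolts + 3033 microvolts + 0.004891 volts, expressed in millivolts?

135.324 millivolts

In millivolts:
  0.0176 volts = 0.0176e3 millivolts = 17.6
  109.8 millivolts → 109.8
  3033 microvolts = 3033e-3 millivolts = 3.033
  0.004891 volts = 0.004891e3 millivolts = 4.891
Sum: 17.6 + 109.8 + 3.033 + 4.891 = 135.324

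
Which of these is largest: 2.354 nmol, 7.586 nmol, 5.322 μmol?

2.354 nmol = 0.000000002354 mol
7.586 nmol = 0.000000007586 mol
5.322 μmol = 0.000005322 mol

5.322 μmol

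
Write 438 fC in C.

femto = 10^-15, (no prefix) = 10^0; factor is 10^-15.
438 × 10^-15 = 0.000000000000438

0.000000000000438 C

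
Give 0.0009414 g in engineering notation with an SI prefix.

= 941.4 × 10⁻⁶ g; 10⁻⁶ is micro.

941.4 µg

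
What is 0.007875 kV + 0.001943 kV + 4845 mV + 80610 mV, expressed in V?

95.273 V

In V:
  0.007875 kV = 0.007875e3 V = 7.875
  0.001943 kV = 0.001943e3 V = 1.943
  4845 mV = 4845e-3 V = 4.845
  80610 mV = 80610e-3 V = 80.61
Sum: 7.875 + 1.943 + 4.845 + 80.61 = 95.273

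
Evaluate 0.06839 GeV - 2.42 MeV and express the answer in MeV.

In MeV:
  0.06839 GeV = 0.06839 × 10^3 MeV = 68.39
  2.42 MeV → 2.42
Difference: 68.39 - 2.42 = 65.97

65.97 MeV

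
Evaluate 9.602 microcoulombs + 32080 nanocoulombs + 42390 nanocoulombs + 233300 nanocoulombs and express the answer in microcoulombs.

In microcoulombs:
  9.602 microcoulombs → 9.602
  32080 nanocoulombs = 32080 × 10^-3 microcoulombs = 32.08
  42390 nanocoulombs = 42390 × 10^-3 microcoulombs = 42.39
  233300 nanocoulombs = 233300 × 10^-3 microcoulombs = 233.3
Sum: 9.602 + 32.08 + 42.39 + 233.3 = 317.372

317.372 microcoulombs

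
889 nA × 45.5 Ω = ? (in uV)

40.4495 uV

889 × 10^-9 × 45.5 = 40449.5 × 10^-9 V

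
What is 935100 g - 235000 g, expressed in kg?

700.1 kg

In kg:
  935100 g = 935100 × 10⁻³ kg = 935.1
  235000 g = 235000 × 10⁻³ kg = 235
Difference: 935.1 - 235 = 700.1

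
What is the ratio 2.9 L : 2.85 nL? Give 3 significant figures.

1020000000

(2.9) / (2.85 × 10⁻⁹) = 1.018 × 10⁹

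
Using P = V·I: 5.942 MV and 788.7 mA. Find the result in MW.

4.6864554 MW

5.942e6 × 788.7e-3 = 4686.4554e3 W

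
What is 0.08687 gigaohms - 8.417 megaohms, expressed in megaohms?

78.453 megaohms

In megaohms:
  0.08687 gigaohms = 0.08687e3 megaohms = 86.87
  8.417 megaohms → 8.417
Difference: 86.87 - 8.417 = 78.453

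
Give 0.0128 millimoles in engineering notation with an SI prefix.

12.8 micromoles

= 12.8 × 10⁻⁶ moles; 10⁻⁶ is micro.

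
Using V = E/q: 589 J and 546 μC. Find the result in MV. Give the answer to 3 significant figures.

(589) / (546 × 10^-6) = 1.0788 × 10^6 V

1.08 MV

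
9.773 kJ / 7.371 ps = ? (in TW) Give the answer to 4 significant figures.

1326 TW

(9.773 × 10³) / (7.371 × 10⁻¹²) = 1.32587 × 10¹⁵ W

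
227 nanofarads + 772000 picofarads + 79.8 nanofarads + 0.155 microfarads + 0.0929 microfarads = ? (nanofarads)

In nanofarads:
  227 nanofarads → 227
  772000 picofarads = 772000 × 10^-3 nanofarads = 772
  79.8 nanofarads → 79.8
  0.155 microfarads = 0.155 × 10^3 nanofarads = 155
  0.0929 microfarads = 0.0929 × 10^3 nanofarads = 92.9
Sum: 227 + 772 + 79.8 + 155 + 92.9 = 1326.7

1326.7 nanofarads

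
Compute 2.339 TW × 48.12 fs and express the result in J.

0.11255268 J

2.339e12 × 48.12e-15 = 112.55268e-3 J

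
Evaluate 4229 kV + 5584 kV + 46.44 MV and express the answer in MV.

In MV:
  4229 kV = 4229e-3 MV = 4.229
  5584 kV = 5584e-3 MV = 5.584
  46.44 MV → 46.44
Sum: 4.229 + 5.584 + 46.44 = 56.253

56.253 MV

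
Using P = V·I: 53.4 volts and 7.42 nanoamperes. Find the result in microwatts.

0.396228 microwatts

53.4 × 7.42e-9 = 396.228e-9 W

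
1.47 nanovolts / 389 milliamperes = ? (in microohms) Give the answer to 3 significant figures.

(1.47e-9) / (389e-3) = 0.0037789e-6 Ω

0.00378 microohms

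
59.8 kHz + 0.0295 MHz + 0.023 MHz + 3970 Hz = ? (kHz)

116.27 kHz

In kHz:
  59.8 kHz → 59.8
  0.0295 MHz = 0.0295 × 10^3 kHz = 29.5
  0.023 MHz = 0.023 × 10^3 kHz = 23
  3970 Hz = 3970 × 10^-3 kHz = 3.97
Sum: 59.8 + 29.5 + 23 + 3.97 = 116.27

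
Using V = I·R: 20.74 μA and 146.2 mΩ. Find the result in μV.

3.032188 μV

20.74 × 10⁻⁶ × 146.2 × 10⁻³ = 3032.188 × 10⁻⁹ V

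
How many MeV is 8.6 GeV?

8600 MeV

giga = 10^9, mega = 10^6; factor is 10^3.
8.6 × 10^3 = 8600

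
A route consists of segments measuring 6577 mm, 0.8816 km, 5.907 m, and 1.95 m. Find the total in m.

In m:
  6577 mm = 6577e-3 m = 6.577
  0.8816 km = 0.8816e3 m = 881.6
  5.907 m → 5.907
  1.95 m → 1.95
Sum: 6.577 + 881.6 + 5.907 + 1.95 = 896.034

896.034 m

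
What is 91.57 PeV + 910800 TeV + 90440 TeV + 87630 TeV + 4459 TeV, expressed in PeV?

In PeV:
  91.57 PeV → 91.57
  910800 TeV = 910800 × 10⁻³ PeV = 910.8
  90440 TeV = 90440 × 10⁻³ PeV = 90.44
  87630 TeV = 87630 × 10⁻³ PeV = 87.63
  4459 TeV = 4459 × 10⁻³ PeV = 4.459
Sum: 91.57 + 910.8 + 90.44 + 87.63 + 4.459 = 1184.899

1184.899 PeV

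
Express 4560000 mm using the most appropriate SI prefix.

4.56 km

= 4.56e3 m; 1e3 is kilo.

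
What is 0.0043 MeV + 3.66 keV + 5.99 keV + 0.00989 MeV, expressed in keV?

In keV:
  0.0043 MeV = 0.0043e3 keV = 4.3
  3.66 keV → 3.66
  5.99 keV → 5.99
  0.00989 MeV = 0.00989e3 keV = 9.89
Sum: 4.3 + 3.66 + 5.99 + 9.89 = 23.84

23.84 keV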